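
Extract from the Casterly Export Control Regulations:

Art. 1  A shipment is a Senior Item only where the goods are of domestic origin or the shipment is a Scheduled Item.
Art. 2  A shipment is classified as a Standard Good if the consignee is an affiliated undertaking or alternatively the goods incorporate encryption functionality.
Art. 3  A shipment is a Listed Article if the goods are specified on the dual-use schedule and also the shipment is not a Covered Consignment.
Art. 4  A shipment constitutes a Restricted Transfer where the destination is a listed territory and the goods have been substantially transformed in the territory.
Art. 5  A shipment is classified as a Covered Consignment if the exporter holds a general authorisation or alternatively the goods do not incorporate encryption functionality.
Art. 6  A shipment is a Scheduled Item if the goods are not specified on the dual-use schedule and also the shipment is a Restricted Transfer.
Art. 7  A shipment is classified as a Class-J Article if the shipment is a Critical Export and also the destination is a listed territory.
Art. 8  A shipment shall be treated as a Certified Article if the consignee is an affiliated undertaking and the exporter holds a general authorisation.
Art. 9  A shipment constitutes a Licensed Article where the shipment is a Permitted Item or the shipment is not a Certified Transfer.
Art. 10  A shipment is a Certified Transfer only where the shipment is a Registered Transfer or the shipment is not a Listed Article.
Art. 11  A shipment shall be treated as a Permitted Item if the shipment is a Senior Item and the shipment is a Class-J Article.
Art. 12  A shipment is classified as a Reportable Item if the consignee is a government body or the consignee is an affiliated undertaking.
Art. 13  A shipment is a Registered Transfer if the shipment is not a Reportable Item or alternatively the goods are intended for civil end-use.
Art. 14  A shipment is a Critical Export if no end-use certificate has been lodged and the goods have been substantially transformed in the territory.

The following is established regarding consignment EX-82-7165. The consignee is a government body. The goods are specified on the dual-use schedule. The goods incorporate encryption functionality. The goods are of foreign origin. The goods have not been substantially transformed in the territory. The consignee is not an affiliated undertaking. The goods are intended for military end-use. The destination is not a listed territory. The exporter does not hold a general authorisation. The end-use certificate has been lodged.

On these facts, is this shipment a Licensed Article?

Yes

Under article 4: the destination is a listed territory? no; and the goods have been substantially transformed in the territory? no. So the shipment is not a Restricted Transfer.
Under article 6: the goods are not specified on the dual-use schedule? no; and Restricted Transfer (article 4)? no. So the shipment is not a Scheduled Item.
Under article 1: the goods are of domestic origin? no; or Scheduled Item (article 6)? no. So the shipment is not a Senior Item.
Under article 14: no end-use certificate has been lodged? no; and the goods have been substantially transformed in the territory? no. So the shipment is not a Critical Export.
Under article 7: Critical Export (article 14)? no; and the destination is a listed territory? no. So the shipment is not a Class-J Article.
Under article 11: Senior Item (article 1)? no; and Class-J Article (article 7)? no. So the shipment is not a Permitted Item.
Under article 12: the consignee is a government body? yes; or the consignee is an affiliated undertaking? no. So the shipment is a Reportable Item.
Under article 13: not a Reportable Item (article 12)? no; or the goods are intended for civil end-use? no. So the shipment is not a Registered Transfer.
Under article 5: the exporter holds a general authorisation? no; or the goods do not incorporate encryption functionality? no. So the shipment is not a Covered Consignment.
Under article 3: the goods are specified on the dual-use schedule? yes; and not a Covered Consignment (article 5)? yes. So the shipment is a Listed Article.
Under article 10: Registered Transfer (article 13)? no; or not a Listed Article (article 3)? no. So the shipment is not a Certified Transfer.
Under article 9: Permitted Item (article 11)? no; or not a Certified Transfer (article 10)? yes. So the shipment is a Licensed Article.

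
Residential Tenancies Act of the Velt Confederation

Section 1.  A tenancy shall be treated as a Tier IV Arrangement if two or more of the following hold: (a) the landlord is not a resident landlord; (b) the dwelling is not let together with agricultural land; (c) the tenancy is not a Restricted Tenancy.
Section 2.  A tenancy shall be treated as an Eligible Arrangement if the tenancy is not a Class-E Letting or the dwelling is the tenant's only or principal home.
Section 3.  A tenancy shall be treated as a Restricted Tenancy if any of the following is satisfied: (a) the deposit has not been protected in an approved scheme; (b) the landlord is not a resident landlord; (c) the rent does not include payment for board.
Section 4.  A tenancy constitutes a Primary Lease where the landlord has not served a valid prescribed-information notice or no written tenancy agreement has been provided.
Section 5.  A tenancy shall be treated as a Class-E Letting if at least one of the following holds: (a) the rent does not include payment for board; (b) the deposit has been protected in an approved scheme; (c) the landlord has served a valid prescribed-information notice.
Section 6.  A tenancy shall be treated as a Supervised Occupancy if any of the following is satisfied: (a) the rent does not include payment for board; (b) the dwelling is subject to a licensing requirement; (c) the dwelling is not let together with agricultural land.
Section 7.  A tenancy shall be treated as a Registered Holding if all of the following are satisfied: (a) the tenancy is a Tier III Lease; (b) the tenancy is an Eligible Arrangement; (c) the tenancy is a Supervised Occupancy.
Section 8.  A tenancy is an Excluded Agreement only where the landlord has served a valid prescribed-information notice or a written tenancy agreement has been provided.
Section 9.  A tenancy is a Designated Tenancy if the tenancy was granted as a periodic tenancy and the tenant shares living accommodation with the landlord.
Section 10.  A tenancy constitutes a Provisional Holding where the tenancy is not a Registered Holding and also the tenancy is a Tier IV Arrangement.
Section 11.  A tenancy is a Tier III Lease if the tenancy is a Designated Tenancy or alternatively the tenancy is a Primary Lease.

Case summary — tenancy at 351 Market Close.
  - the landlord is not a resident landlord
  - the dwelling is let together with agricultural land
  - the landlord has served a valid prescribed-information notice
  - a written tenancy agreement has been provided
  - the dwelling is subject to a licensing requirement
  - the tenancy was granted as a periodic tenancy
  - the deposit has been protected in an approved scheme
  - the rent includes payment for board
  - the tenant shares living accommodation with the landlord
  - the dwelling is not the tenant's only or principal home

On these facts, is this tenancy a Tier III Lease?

section 9 — Designated Tenancy: [the tenancy was granted as a periodic tenancy? yes] AND [the tenant shares living accommodation with the landlord? yes] → satisfied.
section 4 — Primary Lease: [the landlord has not served a valid prescribed-information notice? no] OR [no written tenancy agreement has been provided? no] → not satisfied.
section 11 — Tier III Lease: [Designated Tenancy (section 9)? yes] OR [Primary Lease (section 4)? no] → satisfied.

Yes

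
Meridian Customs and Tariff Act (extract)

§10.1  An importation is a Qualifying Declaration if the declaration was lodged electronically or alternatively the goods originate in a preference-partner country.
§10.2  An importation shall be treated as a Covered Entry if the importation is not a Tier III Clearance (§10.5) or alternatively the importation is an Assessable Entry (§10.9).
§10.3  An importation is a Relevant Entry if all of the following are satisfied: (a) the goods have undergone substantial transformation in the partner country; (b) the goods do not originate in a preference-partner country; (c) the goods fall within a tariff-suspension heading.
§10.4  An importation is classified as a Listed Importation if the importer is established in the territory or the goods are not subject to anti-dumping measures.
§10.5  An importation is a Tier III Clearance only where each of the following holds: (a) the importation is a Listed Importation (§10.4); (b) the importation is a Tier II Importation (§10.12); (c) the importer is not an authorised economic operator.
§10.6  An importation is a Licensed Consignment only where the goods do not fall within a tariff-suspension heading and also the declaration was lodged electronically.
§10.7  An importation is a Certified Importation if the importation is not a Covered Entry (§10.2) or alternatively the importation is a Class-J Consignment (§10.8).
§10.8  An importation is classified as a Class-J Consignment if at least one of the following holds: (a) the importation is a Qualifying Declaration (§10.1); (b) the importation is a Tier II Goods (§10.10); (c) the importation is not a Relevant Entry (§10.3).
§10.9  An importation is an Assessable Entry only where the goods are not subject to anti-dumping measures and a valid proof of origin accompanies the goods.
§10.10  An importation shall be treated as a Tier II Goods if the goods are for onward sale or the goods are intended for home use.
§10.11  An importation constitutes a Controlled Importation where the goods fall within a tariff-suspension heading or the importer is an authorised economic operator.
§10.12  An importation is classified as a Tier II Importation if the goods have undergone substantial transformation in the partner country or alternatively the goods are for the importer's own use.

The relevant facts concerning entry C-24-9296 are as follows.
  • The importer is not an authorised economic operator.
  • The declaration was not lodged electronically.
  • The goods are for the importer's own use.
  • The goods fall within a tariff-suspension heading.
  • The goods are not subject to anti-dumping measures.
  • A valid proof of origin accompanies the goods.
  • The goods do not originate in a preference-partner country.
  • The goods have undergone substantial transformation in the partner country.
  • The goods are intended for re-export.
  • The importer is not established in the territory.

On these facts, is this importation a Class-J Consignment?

Under §10.1: the declaration was lodged electronically? no; or the goods originate in a preference-partner country? no. So the importation is not a Qualifying Declaration.
Under §10.10: the goods are for onward sale? no; or the goods are intended for home use? no. So the importation is not a Tier II Goods.
Under §10.3: the goods have undergone substantial transformation in the partner country? yes; and the goods do not originate in a preference-partner country? yes; and the goods fall within a tariff-suspension heading? yes. So the importation is a Relevant Entry.
Under §10.8: Qualifying Declaration (§10.1)? no; or Tier II Goods (§10.10)? no; or not a Relevant Entry (§10.3)? no. So the importation is not a Class-J Consignment.

No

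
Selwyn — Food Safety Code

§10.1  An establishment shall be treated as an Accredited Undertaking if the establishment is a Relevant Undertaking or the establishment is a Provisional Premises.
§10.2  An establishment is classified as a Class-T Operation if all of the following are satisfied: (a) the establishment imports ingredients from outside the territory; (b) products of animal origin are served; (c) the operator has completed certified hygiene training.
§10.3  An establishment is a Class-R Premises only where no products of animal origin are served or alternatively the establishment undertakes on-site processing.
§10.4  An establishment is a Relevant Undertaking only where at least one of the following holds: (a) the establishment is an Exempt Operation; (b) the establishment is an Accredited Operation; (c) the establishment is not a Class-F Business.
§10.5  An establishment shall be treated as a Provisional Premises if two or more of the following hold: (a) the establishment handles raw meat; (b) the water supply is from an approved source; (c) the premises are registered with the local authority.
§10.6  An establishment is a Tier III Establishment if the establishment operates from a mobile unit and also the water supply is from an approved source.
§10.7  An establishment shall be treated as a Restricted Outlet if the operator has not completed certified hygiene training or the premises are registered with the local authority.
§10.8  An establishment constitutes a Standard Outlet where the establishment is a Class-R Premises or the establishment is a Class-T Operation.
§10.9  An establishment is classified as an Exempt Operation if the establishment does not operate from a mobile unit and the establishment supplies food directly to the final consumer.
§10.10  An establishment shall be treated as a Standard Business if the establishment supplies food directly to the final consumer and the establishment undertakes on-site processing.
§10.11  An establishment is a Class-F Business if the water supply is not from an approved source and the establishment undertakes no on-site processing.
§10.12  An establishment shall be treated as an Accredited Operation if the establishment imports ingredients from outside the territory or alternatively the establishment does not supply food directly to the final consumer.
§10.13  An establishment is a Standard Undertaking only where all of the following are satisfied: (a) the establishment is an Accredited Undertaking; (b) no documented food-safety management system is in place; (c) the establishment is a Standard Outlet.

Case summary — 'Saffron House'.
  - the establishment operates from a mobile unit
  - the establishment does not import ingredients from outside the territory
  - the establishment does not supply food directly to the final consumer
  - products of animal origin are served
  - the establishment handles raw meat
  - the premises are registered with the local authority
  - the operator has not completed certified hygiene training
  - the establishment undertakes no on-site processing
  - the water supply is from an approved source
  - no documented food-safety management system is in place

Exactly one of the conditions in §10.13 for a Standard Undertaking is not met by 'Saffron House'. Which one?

§10.9 — Exempt Operation: [the establishment does not operate from a mobile unit? no] AND [the establishment supplies food directly to the final consumer? no] → not satisfied.
§10.12 — Accredited Operation: [the establishment imports ingredients from outside the territory? no] OR [the establishment does not supply food directly to the final consumer? yes] → satisfied.
§10.11 — Class-F Business: [the water supply is not from an approved source? no] AND [the establishment undertakes no on-site processing? yes] → not satisfied.
§10.4 — Relevant Undertaking: [Exempt Operation (§10.9)? no] OR [Accredited Operation (§10.12)? yes] OR [not a Class-F Business (§10.11)? yes] → satisfied.
§10.5 — Provisional Premises: the establishment handles raw meat? yes; the water supply is from an approved source? yes; the premises are registered with the local authority? yes — 3 of 3 hold (need ≥2) → satisfied.
§10.1 — Accredited Undertaking: [Relevant Undertaking (§10.4)? yes] OR [Provisional Premises (§10.5)? yes] → satisfied.
§10.3 — Class-R Premises: [no products of animal origin are served? no] OR [the establishment undertakes on-site processing? no] → not satisfied.
§10.2 — Class-T Operation: [the establishment imports ingredients from outside the territory? no] AND [products of animal origin are served? yes] AND [the operator has completed certified hygiene training? no] → not satisfied.
§10.8 — Standard Outlet: [Class-R Premises (§10.3)? no] OR [Class-T Operation (§10.2)? no] → not satisfied.
§10.13 — Standard Undertaking: [Accredited Undertaking (§10.1)? yes] AND [no documented food-safety management system is in place? yes] AND [Standard Outlet (§10.8)? no] → not satisfied.

Standard Outlet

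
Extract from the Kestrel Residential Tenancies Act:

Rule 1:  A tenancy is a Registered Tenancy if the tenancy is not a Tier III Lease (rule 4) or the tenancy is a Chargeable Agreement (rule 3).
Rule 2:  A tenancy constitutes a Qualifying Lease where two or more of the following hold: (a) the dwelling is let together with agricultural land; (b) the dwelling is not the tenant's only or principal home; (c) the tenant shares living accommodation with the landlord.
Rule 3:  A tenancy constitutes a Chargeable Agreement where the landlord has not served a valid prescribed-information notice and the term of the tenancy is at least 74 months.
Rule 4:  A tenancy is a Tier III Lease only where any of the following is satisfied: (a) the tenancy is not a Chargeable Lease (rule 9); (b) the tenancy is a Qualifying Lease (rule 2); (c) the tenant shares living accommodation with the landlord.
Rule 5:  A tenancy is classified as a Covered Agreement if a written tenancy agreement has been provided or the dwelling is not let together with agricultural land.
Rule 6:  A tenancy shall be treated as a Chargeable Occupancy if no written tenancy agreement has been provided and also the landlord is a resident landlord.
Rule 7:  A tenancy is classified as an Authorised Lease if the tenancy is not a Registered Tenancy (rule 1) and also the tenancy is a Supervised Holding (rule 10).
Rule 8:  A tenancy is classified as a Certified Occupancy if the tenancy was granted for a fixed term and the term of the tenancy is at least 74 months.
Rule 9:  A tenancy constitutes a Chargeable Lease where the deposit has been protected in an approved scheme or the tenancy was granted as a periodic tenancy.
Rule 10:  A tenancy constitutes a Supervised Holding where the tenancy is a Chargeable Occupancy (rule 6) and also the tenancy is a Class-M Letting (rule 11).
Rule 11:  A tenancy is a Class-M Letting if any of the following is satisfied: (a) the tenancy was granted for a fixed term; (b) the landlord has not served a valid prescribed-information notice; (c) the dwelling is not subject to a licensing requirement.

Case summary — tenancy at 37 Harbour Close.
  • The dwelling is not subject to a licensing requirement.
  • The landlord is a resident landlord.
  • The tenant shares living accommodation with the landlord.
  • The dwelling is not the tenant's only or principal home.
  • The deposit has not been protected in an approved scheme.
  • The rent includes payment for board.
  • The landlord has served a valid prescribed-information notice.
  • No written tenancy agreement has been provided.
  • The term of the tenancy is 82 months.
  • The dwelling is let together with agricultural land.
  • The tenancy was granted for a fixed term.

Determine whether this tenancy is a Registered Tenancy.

No

Under rule 9: the deposit has been protected in an approved scheme? no; or the tenancy was granted as a periodic tenancy? no. So the tenancy is not a Chargeable Lease.
Under rule 2: the dwelling is let together with agricultural land? yes; the dwelling is not the tenant's only or principal home? yes; the tenant shares living accommodation with the landlord? yes — 3 of 3 hold (need ≥2) → satisfied.
Under rule 4: not a Chargeable Lease (rule 9)? yes; or Qualifying Lease (rule 2)? yes; or the tenant shares living accommodation with the landlord? yes. So the tenancy is a Tier III Lease.
Under rule 3: the landlord has not served a valid prescribed-information notice? no; and term of the tenancy: 82 months ≥ 74 months? yes. So the tenancy is not a Chargeable Agreement.
Under rule 1: not a Tier III Lease (rule 4)? no; or Chargeable Agreement (rule 3)? no. So the tenancy is not a Registered Tenancy.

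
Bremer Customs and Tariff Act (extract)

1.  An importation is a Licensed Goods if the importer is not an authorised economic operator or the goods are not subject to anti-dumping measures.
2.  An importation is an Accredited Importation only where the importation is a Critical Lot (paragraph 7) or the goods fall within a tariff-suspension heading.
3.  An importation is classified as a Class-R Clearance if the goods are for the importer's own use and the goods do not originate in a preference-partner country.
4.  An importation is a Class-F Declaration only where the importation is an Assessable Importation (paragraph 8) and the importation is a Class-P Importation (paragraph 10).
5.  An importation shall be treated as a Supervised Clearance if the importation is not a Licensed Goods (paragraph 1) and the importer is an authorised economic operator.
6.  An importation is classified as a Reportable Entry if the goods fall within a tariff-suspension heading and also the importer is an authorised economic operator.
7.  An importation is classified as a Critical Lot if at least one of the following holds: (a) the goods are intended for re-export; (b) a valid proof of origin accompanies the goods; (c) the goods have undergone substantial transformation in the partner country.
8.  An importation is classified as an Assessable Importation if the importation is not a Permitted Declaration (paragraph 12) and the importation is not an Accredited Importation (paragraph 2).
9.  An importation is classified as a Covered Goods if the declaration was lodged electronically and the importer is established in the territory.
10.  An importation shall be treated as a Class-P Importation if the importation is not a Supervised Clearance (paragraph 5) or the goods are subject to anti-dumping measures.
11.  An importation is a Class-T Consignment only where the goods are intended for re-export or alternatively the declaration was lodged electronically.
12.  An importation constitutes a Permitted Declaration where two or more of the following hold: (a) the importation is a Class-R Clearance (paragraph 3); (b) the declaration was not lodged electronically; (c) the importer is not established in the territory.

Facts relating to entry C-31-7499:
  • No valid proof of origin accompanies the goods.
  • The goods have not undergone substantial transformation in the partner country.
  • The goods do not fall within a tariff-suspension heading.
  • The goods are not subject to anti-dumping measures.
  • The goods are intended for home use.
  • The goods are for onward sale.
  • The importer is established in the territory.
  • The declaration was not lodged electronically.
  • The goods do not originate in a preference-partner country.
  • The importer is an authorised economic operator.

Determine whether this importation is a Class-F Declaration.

Under paragraph 3: the goods are for the importer's own use? no; and the goods do not originate in a preference-partner country? yes. So the importation is not a Class-R Clearance.
Under paragraph 12: Class-R Clearance (paragraph 3)? no; the declaration was not lodged electronically? yes; the importer is not established in the territory? no — 1 of 3 hold (need ≥2) → not satisfied.
Under paragraph 7: the goods are intended for re-export? no; or a valid proof of origin accompanies the goods? no; or the goods have undergone substantial transformation in the partner country? no. So the importation is not a Critical Lot.
Under paragraph 2: Critical Lot (paragraph 7)? no; or the goods fall within a tariff-suspension heading? no. So the importation is not an Accredited Importation.
Under paragraph 8: not a Permitted Declaration (paragraph 12)? yes; and not an Accredited Importation (paragraph 2)? yes. So the importation is an Assessable Importation.
Under paragraph 1: the importer is not an authorised economic operator? no; or the goods are not subject to anti-dumping measures? yes. So the importation is a Licensed Goods.
Under paragraph 5: not a Licensed Goods (paragraph 1)? no; and the importer is an authorised economic operator? yes. So the importation is not a Supervised Clearance.
Under paragraph 10: not a Supervised Clearance (paragraph 5)? yes; or the goods are subject to anti-dumping measures? no. So the importation is a Class-P Importation.
Under paragraph 4: Assessable Importation (paragraph 8)? yes; and Class-P Importation (paragraph 10)? yes. So the importation is a Class-F Declaration.

Yes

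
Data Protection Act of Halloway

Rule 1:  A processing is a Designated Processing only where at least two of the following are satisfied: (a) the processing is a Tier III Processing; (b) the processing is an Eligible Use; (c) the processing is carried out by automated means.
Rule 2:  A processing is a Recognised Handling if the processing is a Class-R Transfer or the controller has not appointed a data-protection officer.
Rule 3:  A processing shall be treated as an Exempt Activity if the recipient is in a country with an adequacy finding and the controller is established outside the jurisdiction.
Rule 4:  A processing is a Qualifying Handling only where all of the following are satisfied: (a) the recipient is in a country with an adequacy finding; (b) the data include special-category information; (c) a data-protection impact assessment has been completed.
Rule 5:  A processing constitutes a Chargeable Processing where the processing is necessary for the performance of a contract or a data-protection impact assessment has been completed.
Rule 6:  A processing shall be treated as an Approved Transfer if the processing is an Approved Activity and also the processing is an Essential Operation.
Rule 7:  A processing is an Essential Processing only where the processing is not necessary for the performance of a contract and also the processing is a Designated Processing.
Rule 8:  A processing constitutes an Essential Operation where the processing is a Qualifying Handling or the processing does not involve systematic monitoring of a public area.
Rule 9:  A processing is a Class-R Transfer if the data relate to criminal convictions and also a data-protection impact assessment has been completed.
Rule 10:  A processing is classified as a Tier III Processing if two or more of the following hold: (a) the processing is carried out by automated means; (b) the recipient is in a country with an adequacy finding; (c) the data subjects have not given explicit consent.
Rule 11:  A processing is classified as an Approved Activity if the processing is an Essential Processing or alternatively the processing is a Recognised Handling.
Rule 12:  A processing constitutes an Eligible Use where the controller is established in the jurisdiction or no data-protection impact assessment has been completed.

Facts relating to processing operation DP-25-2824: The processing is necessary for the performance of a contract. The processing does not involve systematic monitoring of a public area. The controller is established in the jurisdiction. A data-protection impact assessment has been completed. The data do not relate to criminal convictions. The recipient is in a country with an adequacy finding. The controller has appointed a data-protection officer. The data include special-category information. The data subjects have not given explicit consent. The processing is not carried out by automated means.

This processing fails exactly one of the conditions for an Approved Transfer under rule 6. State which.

Approved Activity

rule 10 — Tier III Processing: the processing is carried out by automated means? no; the recipient is in a country with an adequacy finding? yes; the data subjects have not given explicit consent? yes — 2 of 3 hold (need ≥2) → satisfied.
rule 12 — Eligible Use: [the controller is established in the jurisdiction? yes] OR [no data-protection impact assessment has been completed? no] → satisfied.
rule 1 — Designated Processing: Tier III Processing (rule 10)? yes; Eligible Use (rule 12)? yes; the processing is carried out by automated means? no — 2 of 3 hold (need ≥2) → satisfied.
rule 7 — Essential Processing: [the processing is not necessary for the performance of a contract? no] AND [Designated Processing (rule 1)? yes] → not satisfied.
rule 9 — Class-R Transfer: [the data relate to criminal convictions? no] AND [a data-protection impact assessment has been completed? yes] → not satisfied.
rule 2 — Recognised Handling: [Class-R Transfer (rule 9)? no] OR [the controller has not appointed a data-protection officer? no] → not satisfied.
rule 11 — Approved Activity: [Essential Processing (rule 7)? no] OR [Recognised Handling (rule 2)? no] → not satisfied.
rule 4 — Qualifying Handling: [the recipient is in a country with an adequacy finding? yes] AND [the data include special-category information? yes] AND [a data-protection impact assessment has been completed? yes] → satisfied.
rule 8 — Essential Operation: [Qualifying Handling (rule 4)? yes] OR [the processing does not involve systematic monitoring of a public area? yes] → satisfied.
rule 6 — Approved Transfer: [Approved Activity (rule 11)? no] AND [Essential Operation (rule 8)? yes] → not satisfied.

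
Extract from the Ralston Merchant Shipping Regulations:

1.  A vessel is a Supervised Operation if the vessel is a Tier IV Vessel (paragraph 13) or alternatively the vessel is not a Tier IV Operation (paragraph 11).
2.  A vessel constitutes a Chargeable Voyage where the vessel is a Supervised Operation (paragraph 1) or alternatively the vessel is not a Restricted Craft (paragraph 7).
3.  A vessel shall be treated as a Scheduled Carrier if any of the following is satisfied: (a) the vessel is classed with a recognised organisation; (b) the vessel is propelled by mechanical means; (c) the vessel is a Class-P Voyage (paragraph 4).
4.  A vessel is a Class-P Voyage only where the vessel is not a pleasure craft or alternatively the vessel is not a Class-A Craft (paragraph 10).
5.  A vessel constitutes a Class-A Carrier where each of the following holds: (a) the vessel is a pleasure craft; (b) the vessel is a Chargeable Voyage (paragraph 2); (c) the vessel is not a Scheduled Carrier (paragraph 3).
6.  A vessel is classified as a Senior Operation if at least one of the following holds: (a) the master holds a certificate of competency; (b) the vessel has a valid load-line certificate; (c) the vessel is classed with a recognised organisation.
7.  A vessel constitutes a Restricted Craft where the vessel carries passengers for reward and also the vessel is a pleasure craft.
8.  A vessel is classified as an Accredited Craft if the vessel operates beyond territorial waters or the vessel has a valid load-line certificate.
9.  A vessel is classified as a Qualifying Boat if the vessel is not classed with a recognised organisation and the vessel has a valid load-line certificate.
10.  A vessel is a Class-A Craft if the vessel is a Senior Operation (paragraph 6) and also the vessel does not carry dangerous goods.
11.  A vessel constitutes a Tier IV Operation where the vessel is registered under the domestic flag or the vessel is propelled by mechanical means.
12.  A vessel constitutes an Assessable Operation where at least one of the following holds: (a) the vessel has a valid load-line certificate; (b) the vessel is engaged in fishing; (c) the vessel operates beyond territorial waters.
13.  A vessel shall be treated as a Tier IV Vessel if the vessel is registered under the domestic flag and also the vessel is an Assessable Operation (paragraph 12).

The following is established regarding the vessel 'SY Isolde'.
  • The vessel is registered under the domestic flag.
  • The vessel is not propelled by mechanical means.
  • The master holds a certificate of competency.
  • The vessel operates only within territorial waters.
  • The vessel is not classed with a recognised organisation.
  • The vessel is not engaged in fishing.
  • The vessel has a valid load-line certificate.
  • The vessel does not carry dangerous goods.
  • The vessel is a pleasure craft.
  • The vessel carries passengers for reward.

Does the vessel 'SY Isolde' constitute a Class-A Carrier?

Yes

Under paragraph 12: the vessel has a valid load-line certificate? yes; or the vessel is engaged in fishing? no; or the vessel operates beyond territorial waters? no. So the vessel is an Assessable Operation.
Under paragraph 13: the vessel is registered under the domestic flag? yes; and Assessable Operation (paragraph 12)? yes. So the vessel is a Tier IV Vessel.
Under paragraph 11: the vessel is registered under the domestic flag? yes; or the vessel is propelled by mechanical means? no. So the vessel is a Tier IV Operation.
Under paragraph 1: Tier IV Vessel (paragraph 13)? yes; or not a Tier IV Operation (paragraph 11)? no. So the vessel is a Supervised Operation.
Under paragraph 7: the vessel carries passengers for reward? yes; and the vessel is a pleasure craft? yes. So the vessel is a Restricted Craft.
Under paragraph 2: Supervised Operation (paragraph 1)? yes; or not a Restricted Craft (paragraph 7)? no. So the vessel is a Chargeable Voyage.
Under paragraph 6: the master holds a certificate of competency? yes; or the vessel has a valid load-line certificate? yes; or the vessel is classed with a recognised organisation? no. So the vessel is a Senior Operation.
Under paragraph 10: Senior Operation (paragraph 6)? yes; and the vessel does not carry dangerous goods? yes. So the vessel is a Class-A Craft.
Under paragraph 4: the vessel is not a pleasure craft? no; or not a Class-A Craft (paragraph 10)? no. So the vessel is not a Class-P Voyage.
Under paragraph 3: the vessel is classed with a recognised organisation? no; or the vessel is propelled by mechanical means? no; or Class-P Voyage (paragraph 4)? no. So the vessel is not a Scheduled Carrier.
Under paragraph 5: the vessel is a pleasure craft? yes; and Chargeable Voyage (paragraph 2)? yes; and not a Scheduled Carrier (paragraph 3)? yes. So the vessel is a Class-A Carrier.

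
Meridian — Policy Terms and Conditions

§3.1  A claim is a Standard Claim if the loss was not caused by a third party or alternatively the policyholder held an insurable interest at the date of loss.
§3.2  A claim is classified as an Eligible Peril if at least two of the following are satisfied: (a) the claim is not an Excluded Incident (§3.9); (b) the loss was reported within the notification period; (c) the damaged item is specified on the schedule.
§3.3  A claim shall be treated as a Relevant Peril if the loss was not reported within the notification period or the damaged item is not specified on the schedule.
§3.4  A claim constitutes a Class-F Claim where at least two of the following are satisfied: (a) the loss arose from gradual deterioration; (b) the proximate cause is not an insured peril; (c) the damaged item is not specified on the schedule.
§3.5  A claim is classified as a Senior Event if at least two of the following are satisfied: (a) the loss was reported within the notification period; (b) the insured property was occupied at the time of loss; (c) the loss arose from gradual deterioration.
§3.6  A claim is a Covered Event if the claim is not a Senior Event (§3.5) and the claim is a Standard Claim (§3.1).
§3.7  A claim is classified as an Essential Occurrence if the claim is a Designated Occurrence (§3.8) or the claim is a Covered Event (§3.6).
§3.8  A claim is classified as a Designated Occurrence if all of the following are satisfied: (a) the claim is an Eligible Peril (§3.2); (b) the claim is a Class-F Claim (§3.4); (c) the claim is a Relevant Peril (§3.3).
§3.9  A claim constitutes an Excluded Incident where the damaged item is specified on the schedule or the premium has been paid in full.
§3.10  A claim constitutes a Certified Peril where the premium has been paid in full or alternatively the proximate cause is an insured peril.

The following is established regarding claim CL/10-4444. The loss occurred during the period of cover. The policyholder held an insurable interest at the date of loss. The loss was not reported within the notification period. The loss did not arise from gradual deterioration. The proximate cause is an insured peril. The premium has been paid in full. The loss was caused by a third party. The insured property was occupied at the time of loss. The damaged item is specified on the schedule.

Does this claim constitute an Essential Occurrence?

Yes

§3.9 — Excluded Incident: [the damaged item is specified on the schedule? yes] OR [the premium has been paid in full? yes] → satisfied.
§3.2 — Eligible Peril: not an Excluded Incident (§3.9)? no; the loss was reported within the notification period? no; the damaged item is specified on the schedule? yes — 1 of 3 hold (need ≥2) → not satisfied.
§3.4 — Class-F Claim: the loss arose from gradual deterioration? no; the proximate cause is not an insured peril? no; the damaged item is not specified on the schedule? no — 0 of 3 hold (need ≥2) → not satisfied.
§3.3 — Relevant Peril: [the loss was not reported within the notification period? yes] OR [the damaged item is not specified on the schedule? no] → satisfied.
§3.8 — Designated Occurrence: [Eligible Peril (§3.2)? no] AND [Class-F Claim (§3.4)? no] AND [Relevant Peril (§3.3)? yes] → not satisfied.
§3.5 — Senior Event: the loss was reported within the notification period? no; the insured property was occupied at the time of loss? yes; the loss arose from gradual deterioration? no — 1 of 3 hold (need ≥2) → not satisfied.
§3.1 — Standard Claim: [the loss was not caused by a third party? no] OR [the policyholder held an insurable interest at the date of loss? yes] → satisfied.
§3.6 — Covered Event: [not a Senior Event (§3.5)? yes] AND [Standard Claim (§3.1)? yes] → satisfied.
§3.7 — Essential Occurrence: [Designated Occurrence (§3.8)? no] OR [Covered Event (§3.6)? yes] → satisfied.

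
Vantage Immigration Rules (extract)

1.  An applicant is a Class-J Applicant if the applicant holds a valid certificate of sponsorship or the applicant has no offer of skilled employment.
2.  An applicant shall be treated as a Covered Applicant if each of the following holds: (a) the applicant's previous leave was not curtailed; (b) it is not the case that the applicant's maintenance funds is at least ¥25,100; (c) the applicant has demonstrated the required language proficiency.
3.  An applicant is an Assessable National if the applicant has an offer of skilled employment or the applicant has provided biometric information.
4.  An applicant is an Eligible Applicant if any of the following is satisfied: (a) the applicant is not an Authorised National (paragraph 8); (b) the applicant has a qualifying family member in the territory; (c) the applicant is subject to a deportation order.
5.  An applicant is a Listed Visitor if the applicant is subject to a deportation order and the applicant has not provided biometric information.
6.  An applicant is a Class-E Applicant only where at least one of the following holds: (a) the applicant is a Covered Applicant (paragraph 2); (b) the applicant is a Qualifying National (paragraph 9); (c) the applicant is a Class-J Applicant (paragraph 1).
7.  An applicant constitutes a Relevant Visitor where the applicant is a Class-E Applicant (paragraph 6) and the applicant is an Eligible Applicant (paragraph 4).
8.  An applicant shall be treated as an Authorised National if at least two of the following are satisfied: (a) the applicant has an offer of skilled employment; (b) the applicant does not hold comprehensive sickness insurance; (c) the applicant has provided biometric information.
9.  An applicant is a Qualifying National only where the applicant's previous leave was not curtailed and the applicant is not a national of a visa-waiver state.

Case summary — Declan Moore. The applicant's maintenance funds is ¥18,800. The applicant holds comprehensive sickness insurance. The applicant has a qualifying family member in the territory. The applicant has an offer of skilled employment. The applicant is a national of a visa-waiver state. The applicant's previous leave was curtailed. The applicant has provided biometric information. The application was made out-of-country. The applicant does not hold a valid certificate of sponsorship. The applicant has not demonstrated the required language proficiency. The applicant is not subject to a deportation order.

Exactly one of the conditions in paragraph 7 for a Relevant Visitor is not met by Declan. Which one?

Under paragraph 2: the applicant's previous leave was not curtailed? no; and applicant's maintenance funds: ¥18,800 ≥ ¥25,100? no, so negated condition yes; and the applicant has demonstrated the required language proficiency? no. So the applicant is not a Covered Applicant.
Under paragraph 9: the applicant's previous leave was not curtailed? no; and the applicant is not a national of a visa-waiver state? no. So the applicant is not a Qualifying National.
Under paragraph 1: the applicant holds a valid certificate of sponsorship? no; or the applicant has no offer of skilled employment? no. So the applicant is not a Class-J Applicant.
Under paragraph 6: Covered Applicant (paragraph 2)? no; or Qualifying National (paragraph 9)? no; or Class-J Applicant (paragraph 1)? no. So the applicant is not a Class-E Applicant.
Under paragraph 8: the applicant has an offer of skilled employment? yes; the applicant does not hold comprehensive sickness insurance? no; the applicant has provided biometric information? yes — 2 of 3 hold (need ≥2) → satisfied.
Under paragraph 4: not an Authorised National (paragraph 8)? no; or the applicant has a qualifying family member in the territory? yes; or the applicant is subject to a deportation order? no. So the applicant is an Eligible Applicant.
Under paragraph 7: Class-E Applicant (paragraph 6)? no; and Eligible Applicant (paragraph 4)? yes. So the applicant is not a Relevant Visitor.

Class-E Applicant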